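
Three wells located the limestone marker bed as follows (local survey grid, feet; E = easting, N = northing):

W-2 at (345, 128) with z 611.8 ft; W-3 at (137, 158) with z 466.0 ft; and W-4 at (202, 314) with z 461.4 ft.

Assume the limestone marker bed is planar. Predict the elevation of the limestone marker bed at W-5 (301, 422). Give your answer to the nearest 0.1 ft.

493.7 ft

Two edge vectors: W-2→W-3 = (-208, 30, -145.8), W-2→W-4 = (-143, 186, -150.4).
Normal n = (W-2→W-3) × (W-2→W-4) = (22606.8, -10433.8, -34398).
So ∂z/∂E = −n_x/n_z = 0.65721 and ∂z/∂N = −n_y/n_z = −0.30333.
Intercept c from W-2: 611.8 − 226.74 + 38.83 = 423.89.
At (301, 422): z = 197.8 − 128.0 + 423.89 = 493.7 ft.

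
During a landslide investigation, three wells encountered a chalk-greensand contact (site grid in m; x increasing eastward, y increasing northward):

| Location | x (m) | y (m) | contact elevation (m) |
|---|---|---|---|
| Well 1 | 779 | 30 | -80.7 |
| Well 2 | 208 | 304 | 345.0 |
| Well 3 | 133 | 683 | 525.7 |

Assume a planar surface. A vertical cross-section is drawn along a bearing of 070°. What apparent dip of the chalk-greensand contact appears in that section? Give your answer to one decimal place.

Let the plane be z = a·x + b·y + c.
Well 2−Well 1: −571a + 274b = 425.7;  Well 3−Well 1: −646a + 653b = 606.4.
Solving gives a = −0.57096, b = 0.36379.
Unit vector along 070° is (sin 70°, cos 70°) = (0.9397, 0.3420).
Slope in that direction = a·(0.9397) + b·(0.3420) = −0.41211.
Apparent dip = arctan|0.41211| = 22.4° (true dip is 34.1°, so apparent ≤ true as expected).

22.4°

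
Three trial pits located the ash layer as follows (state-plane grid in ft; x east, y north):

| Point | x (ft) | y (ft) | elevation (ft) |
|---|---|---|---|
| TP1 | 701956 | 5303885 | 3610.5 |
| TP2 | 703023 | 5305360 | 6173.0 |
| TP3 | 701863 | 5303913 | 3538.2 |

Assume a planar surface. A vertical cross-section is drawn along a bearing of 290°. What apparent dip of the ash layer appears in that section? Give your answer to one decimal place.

Two edge vectors: TP1→TP2 = (1067, 1475, 2562.5), TP1→TP3 = (-93, 28, -72.3).
Normal n = (TP1→TP2) × (TP1→TP3) = (-178392.5, -161168.4, 167051).
So ∂z/∂x = −n_x/n_z = 1.06789 and ∂z/∂y = −n_y/n_z = 0.96479.
Unit vector along 290° is (sin 290°, cos 290°) = (-0.9397, 0.3420).
Slope in that direction = a·(-0.9397) + b·(0.3420) = −0.67351.
Apparent dip = arctan|0.67351| = 34.0° (true dip is 55.2°, so apparent ≤ true as expected).

34.0°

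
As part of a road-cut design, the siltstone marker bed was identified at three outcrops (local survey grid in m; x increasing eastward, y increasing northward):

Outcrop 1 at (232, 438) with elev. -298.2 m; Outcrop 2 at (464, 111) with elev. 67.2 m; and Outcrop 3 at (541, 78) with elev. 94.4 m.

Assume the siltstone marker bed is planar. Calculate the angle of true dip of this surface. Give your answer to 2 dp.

51.53°

Two edge vectors: Outcrop 1→Outcrop 2 = (232, -327, 365.4), Outcrop 1→Outcrop 3 = (309, -360, 392.6).
Normal n = (Outcrop 1→Outcrop 2) × (Outcrop 1→Outcrop 3) = (3163.8, 21825.4, 17523).
So ∂z/∂x = −n_x/n_z = −0.18055 and ∂z/∂y = −n_y/n_z = −1.24553.
Gradient magnitude |∇z| = √(a² + b²) = √(0.03260 + 1.55134) = 1.25855.
True dip = arctan(1.25855) = 51.53°, dipping toward N (azimuth ≈ 008°).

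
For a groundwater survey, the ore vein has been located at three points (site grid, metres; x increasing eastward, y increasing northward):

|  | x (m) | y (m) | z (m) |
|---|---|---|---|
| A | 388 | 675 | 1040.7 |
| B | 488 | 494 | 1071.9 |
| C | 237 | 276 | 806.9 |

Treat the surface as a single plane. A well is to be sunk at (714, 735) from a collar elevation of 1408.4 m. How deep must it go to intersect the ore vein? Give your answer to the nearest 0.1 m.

Two edge vectors: A→B = (100, -181, 31.2), A→C = (-151, -399, -233.8).
Normal n = (A→B) × (A→C) = (54766.6, 18668.8, -67231).
So ∂z/∂x = −n_x/n_z = 0.81460 and ∂z/∂y = −n_y/n_z = 0.27768.
Intercept c from A: 1040.7 − 316.07 − 187.43 = 537.20.
At (714, 735): z_contact = 581.63 + 204.10 + 537.20 = 1322.92 m.
Depth below ground = 1408.4 − 1322.92 = 85.5 m.

85.5 m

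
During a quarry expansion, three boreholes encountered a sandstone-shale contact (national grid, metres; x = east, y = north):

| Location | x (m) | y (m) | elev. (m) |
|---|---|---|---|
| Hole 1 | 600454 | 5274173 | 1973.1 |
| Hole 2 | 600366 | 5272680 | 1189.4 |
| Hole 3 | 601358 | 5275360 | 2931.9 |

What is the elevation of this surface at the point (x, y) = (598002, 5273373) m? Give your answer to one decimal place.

585.1 m

Let the plane be z = a·x + b·y + c.
Hole 2−Hole 1: −88a − 1493b = −783.7;  Hole 3−Hole 1: 904a + 1187b = 958.8.
Solving gives a = 0.402529762, b = 0.501190476.
Then c = 1973.1 − a·600454 − b·5274173 = −2883092.78.
At (598002, 5273373): z = 240713.6 + 2642964.3 − 2883092.78 = 585.1 m.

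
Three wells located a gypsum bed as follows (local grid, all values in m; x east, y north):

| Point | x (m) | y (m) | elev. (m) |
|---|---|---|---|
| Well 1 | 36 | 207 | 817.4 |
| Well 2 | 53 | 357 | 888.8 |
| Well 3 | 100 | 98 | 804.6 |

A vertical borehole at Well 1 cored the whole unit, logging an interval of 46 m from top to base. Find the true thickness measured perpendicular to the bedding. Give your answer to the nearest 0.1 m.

Let the plane be z = a·x + b·y + c.
Well 2−Well 1: 17a + 150b = 71.4;  Well 3−Well 1: 64a − 109b = −12.8.
Solving gives a = 0.51188, b = 0.41799.
|∇z| = √(a²+b²) = 0.66086, so dip δ = arctan(0.66086) = 33.46°.
True thickness = vertical thickness × cos δ = 46 × cos 33.46° = 38.4 m.

38.4 m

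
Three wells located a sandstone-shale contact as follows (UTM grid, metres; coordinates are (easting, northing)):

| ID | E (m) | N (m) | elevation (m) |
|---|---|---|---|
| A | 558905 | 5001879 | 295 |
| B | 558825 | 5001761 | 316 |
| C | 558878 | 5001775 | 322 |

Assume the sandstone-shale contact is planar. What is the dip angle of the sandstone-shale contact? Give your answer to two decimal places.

20.13°

Let the plane be z = a·E + b·N + c.
B−A: −80a − 118b = 21;  C−A: −27a − 104b = 27.
Solving gives a = 0.19517, b = −0.31028.
Gradient magnitude |∇z| = √(a² + b²) = √(0.03809 + 0.09628) = 0.36656.
True dip = arctan(0.36656) = 20.13°, dipping toward NNW (azimuth ≈ 328°).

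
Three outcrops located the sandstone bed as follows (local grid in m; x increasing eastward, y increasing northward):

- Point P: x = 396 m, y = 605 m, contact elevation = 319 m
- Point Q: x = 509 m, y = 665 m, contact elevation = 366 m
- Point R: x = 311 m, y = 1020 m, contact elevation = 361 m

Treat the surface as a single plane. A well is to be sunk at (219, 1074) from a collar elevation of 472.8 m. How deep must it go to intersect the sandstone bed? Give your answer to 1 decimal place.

132.8 m

Let the plane be z = a·x + b·y + c.
Point Q−Point P: 113a + 60b = 47;  Point R−Point P: −85a + 415b = 42.
Solving gives a = 0.326666, b = 0.168112.
Then c = 319 − a·396 − b·605 = 87.93.
At (219, 1074): z_contact = 71.54 + 180.55 + 87.93 = 340.02 m.
Depth below ground = 472.8 − 340.02 = 132.8 m.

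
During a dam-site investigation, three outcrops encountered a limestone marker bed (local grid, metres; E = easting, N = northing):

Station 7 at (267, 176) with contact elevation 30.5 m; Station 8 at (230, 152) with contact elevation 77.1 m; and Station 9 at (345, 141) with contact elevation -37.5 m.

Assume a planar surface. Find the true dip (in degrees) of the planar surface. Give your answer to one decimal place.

Let the plane be z = a·E + b·N + c.
Station 8−Station 7: −37a − 24b = 46.6;  Station 9−Station 7: 78a − 35b = −68.
Solving gives a = −1.03031, b = −0.35327.
Gradient magnitude |∇z| = √(a² + b²) = √(1.06154 + 0.12480) = 1.08919.
True dip = arctan(1.08919) = 47.4°, dipping toward ENE (azimuth ≈ 071°).

47.4°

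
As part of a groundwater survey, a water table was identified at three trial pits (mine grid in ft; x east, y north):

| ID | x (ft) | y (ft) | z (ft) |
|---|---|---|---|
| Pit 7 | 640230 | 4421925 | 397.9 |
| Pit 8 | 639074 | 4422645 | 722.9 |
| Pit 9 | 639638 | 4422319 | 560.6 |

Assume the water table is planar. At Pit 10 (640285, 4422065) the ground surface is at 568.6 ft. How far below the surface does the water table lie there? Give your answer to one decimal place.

Two edge vectors: Pit 7→Pit 8 = (-1156, 720, 325), Pit 7→Pit 9 = (-592, 394, 162.7).
Normal n = (Pit 7→Pit 8) × (Pit 7→Pit 9) = (-10906, -4318.8, -29224).
So ∂z/∂x = −n_x/n_z = −0.373186422 and ∂z/∂y = −n_y/n_z = −0.147782644.
Intercept c from Pit 7: 397.9 + 238925.14 + 653483.77 = 892806.81.
At (640285, 4422065): z_contact = −238945.67 − 653504.46 + 892806.81 = 356.69 ft.
Depth below ground = 568.6 − 356.69 = 211.9 ft.

211.9 ft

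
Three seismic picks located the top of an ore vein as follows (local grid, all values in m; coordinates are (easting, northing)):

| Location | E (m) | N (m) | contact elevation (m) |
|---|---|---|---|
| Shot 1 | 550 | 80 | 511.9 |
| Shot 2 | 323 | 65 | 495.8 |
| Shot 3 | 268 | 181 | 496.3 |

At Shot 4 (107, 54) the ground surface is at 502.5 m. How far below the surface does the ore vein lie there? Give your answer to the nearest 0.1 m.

Let the plane be z = a·E + b·N + c.
Shot 2−Shot 1: −227a − 15b = −16.1;  Shot 3−Shot 1: −282a + 101b = −15.6.
Solving gives a = 0.06849, b = 0.03679.
Then c = 511.9 − a·550 − b·80 = 471.29.
At (107, 54): z_contact = 7.33 + 1.99 + 471.29 = 480.60 m.
Depth below ground = 502.5 − 480.60 = 21.9 m.

21.9 m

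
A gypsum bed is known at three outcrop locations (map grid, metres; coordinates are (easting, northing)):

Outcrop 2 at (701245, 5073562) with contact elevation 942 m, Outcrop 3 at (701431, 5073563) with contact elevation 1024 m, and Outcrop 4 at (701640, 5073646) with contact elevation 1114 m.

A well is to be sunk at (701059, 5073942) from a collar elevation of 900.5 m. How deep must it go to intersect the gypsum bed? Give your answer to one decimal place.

50.5 m

Two edge vectors: Outcrop 2→Outcrop 3 = (186, 1, 82), Outcrop 2→Outcrop 4 = (395, 84, 172).
Normal n = (Outcrop 2→Outcrop 3) × (Outcrop 2→Outcrop 4) = (-6716, 398, 15229).
So ∂z/∂E = −n_x/n_z = 0.441000722 and ∂z/∂N = −n_y/n_z = −0.026134349.
Intercept c from Outcrop 2: 942 − 309249.55 + 132594.24 = −175713.31.
At (701059, 5073942): z_contact = 309167.53 − 132604.17 − 175713.31 = 850.04 m.
Depth below ground = 900.5 − 850.04 = 50.5 m.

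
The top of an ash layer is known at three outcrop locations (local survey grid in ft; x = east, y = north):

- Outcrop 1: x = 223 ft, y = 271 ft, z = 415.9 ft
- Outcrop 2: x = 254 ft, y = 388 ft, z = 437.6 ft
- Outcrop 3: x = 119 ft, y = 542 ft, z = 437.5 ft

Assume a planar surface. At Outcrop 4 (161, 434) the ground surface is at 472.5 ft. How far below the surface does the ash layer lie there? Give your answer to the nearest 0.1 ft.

Let the plane be z = a·x + b·y + c.
Outcrop 2−Outcrop 1: 31a + 117b = 21.7;  Outcrop 3−Outcrop 1: −104a + 271b = 21.6.
Solving gives a = 0.16304, b = 0.14227.
Then c = 415.9 − a·223 − b·271 = 340.99.
At (161, 434): z_contact = 26.25 + 61.75 + 340.99 = 428.98 ft.
Depth below ground = 472.5 − 428.98 = 43.5 ft.

43.5 ft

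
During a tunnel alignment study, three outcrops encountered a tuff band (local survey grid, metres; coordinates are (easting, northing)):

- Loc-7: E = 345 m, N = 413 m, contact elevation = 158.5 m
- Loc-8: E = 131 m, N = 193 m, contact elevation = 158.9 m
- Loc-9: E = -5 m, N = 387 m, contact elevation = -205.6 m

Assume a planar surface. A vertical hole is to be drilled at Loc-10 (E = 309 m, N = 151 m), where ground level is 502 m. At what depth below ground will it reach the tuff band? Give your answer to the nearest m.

Two edge vectors: Loc-7→Loc-8 = (-214, -220, 0.4), Loc-7→Loc-9 = (-350, -26, -364.1).
Normal n = (Loc-7→Loc-8) × (Loc-7→Loc-9) = (80112.4, -78057.4, -71436).
So ∂z/∂E = −n_x/n_z = 1.12146 and ∂z/∂N = −n_y/n_z = −1.09269.
Intercept c from Loc-7: 158.5 − 386.90 + 451.28 = 222.88.
At (309, 151): z_contact = 346.5 − 165.0 + 222.88 = 404.4 m.
Depth below ground = 502 − 404.4 = 98 m.

98 m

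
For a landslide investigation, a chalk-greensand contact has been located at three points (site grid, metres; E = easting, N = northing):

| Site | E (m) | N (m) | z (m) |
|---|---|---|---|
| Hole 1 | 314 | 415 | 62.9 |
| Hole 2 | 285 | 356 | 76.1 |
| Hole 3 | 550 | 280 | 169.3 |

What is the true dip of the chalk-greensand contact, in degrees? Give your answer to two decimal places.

23.24°

Two edge vectors: Hole 1→Hole 2 = (-29, -59, 13.2), Hole 1→Hole 3 = (236, -135, 106.4).
Normal n = (Hole 1→Hole 2) × (Hole 1→Hole 3) = (-4495.6, 6200.8, 17839).
So ∂z/∂E = −n_x/n_z = 0.25201 and ∂z/∂N = −n_y/n_z = −0.34760.
Gradient magnitude |∇z| = √(a² + b²) = √(0.06351 + 0.12082) = 0.42934.
True dip = arctan(0.42934) = 23.24°, dipping toward NW (azimuth ≈ 324°).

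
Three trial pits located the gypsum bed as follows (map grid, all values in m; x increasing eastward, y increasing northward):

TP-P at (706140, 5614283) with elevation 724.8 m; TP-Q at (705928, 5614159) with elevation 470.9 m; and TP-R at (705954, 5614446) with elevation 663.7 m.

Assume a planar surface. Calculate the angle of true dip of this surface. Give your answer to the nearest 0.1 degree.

46.0°

Two edge vectors: TP-P→TP-Q = (-212, -124, -253.9), TP-P→TP-R = (-186, 163, -61.1).
Normal n = (TP-P→TP-Q) × (TP-P→TP-R) = (48962.1, 34272.2, -57620).
So ∂z/∂x = −n_x/n_z = 0.84974 and ∂z/∂y = −n_y/n_z = 0.59480.
Gradient magnitude |∇z| = √(a² + b²) = √(0.72206 + 0.35378) = 1.03723.
True dip = arctan(1.03723) = 46.0°, dipping toward SW (azimuth ≈ 235°).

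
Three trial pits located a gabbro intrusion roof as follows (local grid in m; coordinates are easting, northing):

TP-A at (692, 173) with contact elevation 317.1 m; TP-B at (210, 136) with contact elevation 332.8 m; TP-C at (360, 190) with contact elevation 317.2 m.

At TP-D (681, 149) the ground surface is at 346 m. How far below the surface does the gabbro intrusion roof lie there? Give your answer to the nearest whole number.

Two edge vectors: TP-A→TP-B = (-482, -37, 15.7), TP-A→TP-C = (-332, 17, 0.1).
Normal n = (TP-A→TP-B) × (TP-A→TP-C) = (-270.6, -5164.2, -20478).
So ∂z/∂easting = −n_x/n_z = −0.01321 and ∂z/∂northing = −n_y/n_z = −0.25218.
Intercept c from TP-A: 317.1 + 9.14 + 43.63 = 369.87.
At (681, 149): z_contact = −9.0 − 37.6 + 369.87 = 323.3 m.
Depth below ground = 346 − 323.3 = 23 m.

23 m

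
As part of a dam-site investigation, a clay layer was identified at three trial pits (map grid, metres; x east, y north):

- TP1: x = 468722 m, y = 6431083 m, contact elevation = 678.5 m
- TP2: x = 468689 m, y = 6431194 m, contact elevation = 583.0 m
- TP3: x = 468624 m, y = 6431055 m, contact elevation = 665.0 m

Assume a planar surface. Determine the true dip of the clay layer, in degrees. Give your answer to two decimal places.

Two edge vectors: TP1→TP2 = (-33, 111, -95.5), TP1→TP3 = (-98, -28, -13.5).
Normal n = (TP1→TP2) × (TP1→TP3) = (-4172.5, 8913.5, 11802).
So ∂z/∂x = −n_x/n_z = 0.35354 and ∂z/∂y = −n_y/n_z = −0.75525.
Gradient magnitude |∇z| = √(a² + b²) = √(0.12499 + 0.57041) = 0.83391.
True dip = arctan(0.83391) = 39.82°, dipping toward NNW (azimuth ≈ 335°).

39.82°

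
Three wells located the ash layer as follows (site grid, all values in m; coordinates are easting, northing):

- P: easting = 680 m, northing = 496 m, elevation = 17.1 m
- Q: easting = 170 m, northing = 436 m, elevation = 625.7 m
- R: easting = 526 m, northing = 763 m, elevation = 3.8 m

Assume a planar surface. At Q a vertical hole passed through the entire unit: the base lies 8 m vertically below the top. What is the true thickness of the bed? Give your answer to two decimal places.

Let the plane be z = a·easting + b·northing + c.
Q−P: −510a − 60b = 608.6;  R−P: −154a + 267b = −13.3.
Solving gives a = −1.11202, b = −0.69120.
|∇z| = √(a²+b²) = 1.30933, so dip δ = arctan(1.30933) = 52.63°.
True thickness = vertical thickness × cos δ = 8 × cos 52.63° = 4.86 m.

4.86 m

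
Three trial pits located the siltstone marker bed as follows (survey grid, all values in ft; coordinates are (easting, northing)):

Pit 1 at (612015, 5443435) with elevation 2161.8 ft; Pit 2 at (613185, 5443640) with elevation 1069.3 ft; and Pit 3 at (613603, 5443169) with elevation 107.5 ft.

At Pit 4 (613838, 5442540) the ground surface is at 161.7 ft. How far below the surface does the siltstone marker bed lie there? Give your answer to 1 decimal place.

Two edge vectors: Pit 1→Pit 2 = (1170, 205, -1092.5), Pit 1→Pit 3 = (1588, -266, -2054.3).
Normal n = (Pit 1→Pit 2) × (Pit 1→Pit 3) = (-711736.5, 668641, -636760).
So ∂z/∂E = −n_x/n_z = −1.117746875 and ∂z/∂N = −n_y/n_z = 1.050067529.
Intercept c from Pit 1: 2161.8 + 684077.85 − 5715974.34 = −5029734.69.
At (613838, 5442540): z_contact = −686115.51 + 5715034.53 − 5029734.69 = -815.66 ft.
Depth below ground = 161.7 − (-815.66) = 977.4 ft.

977.4 ft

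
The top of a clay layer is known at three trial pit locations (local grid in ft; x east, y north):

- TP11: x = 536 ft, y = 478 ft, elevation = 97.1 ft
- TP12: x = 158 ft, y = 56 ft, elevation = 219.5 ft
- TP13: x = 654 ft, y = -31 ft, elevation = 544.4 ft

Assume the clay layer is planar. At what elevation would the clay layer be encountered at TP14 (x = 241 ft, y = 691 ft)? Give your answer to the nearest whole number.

Two edge vectors: TP11→TP12 = (-378, -422, 122.4), TP11→TP13 = (118, -509, 447.3).
Normal n = (TP11→TP12) × (TP11→TP13) = (-126459, 183522.6, 242198).
So ∂z/∂x = −n_x/n_z = 0.52213 and ∂z/∂y = −n_y/n_z = −0.75774.
Intercept c from TP11: 97.1 − 279.86 + 362.20 = 179.44.
At (241, 691): z = 125.8 − 523.6 + 179.44 = -218.3 ft.

-218 ft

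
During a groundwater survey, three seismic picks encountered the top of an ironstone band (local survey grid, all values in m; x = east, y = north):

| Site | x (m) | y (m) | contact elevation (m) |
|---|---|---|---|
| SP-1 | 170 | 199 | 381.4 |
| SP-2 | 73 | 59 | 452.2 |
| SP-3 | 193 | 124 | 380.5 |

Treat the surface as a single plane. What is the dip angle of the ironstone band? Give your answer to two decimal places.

Let the plane be z = a·x + b·y + c.
SP-2−SP-1: −97a − 140b = 70.8;  SP-3−SP-1: 23a − 75b = −0.9.
Solving gives a = −0.51796, b = −0.14684.
Gradient magnitude |∇z| = √(a² + b²) = √(0.26828 + 0.02156) = 0.53837.
True dip = arctan(0.53837) = 28.30°, dipping toward ENE (azimuth ≈ 074°).

28.30°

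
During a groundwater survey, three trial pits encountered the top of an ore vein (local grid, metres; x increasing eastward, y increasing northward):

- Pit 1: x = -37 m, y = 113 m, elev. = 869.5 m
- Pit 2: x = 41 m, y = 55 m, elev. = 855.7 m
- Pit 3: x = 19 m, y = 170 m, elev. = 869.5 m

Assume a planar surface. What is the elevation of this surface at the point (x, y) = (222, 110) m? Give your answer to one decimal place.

842.7 m

Let the plane be z = a·x + b·y + c.
Pit 2−Pit 1: 78a − 58b = −13.8;  Pit 3−Pit 1: 56a + 57b = 0.
Solving gives a = −0.10224, b = 0.10044.
Then c = 869.5 − a·-37 − b·113 = 854.37.
At (222, 110): z = −22.7 + 11.0 + 854.37 = 842.7 m.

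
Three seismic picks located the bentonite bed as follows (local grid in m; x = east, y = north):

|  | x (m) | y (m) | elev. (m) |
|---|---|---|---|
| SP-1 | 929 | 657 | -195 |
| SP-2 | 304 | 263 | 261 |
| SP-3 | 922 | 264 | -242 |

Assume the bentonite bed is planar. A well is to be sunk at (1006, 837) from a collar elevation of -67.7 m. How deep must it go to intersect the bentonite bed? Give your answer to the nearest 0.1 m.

Two edge vectors: SP-1→SP-2 = (-625, -394, 456), SP-1→SP-3 = (-7, -393, -47).
Normal n = (SP-1→SP-2) × (SP-1→SP-3) = (197726, -32567, 242867).
So ∂z/∂x = −n_x/n_z = −0.814133 and ∂z/∂y = −n_y/n_z = 0.134094.
Intercept c from SP-1: -195 + 756.33 − 88.10 = 473.23.
At (1006, 837): z_contact = −819.02 + 112.24 + 473.23 = -233.55 m.
Depth below ground = -67.7 − (-233.55) = 165.9 m.

165.9 m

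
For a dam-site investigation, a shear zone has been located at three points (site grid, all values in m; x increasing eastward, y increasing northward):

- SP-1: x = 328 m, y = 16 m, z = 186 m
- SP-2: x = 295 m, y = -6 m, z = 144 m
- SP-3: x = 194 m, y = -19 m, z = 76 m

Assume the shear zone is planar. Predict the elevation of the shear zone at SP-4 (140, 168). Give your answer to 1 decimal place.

Let the plane be z = a·x + b·y + c.
SP-2−SP-1: −33a − 22b = −42;  SP-3−SP-1: −134a − 35b = −110.
Solving gives a = 0.52984, b = 1.11433.
Then c = 186 − a·328 − b·16 = −5.62.
At (140, 168): z = 74.2 + 187.2 − 5.62 = 255.8 m.

255.8 m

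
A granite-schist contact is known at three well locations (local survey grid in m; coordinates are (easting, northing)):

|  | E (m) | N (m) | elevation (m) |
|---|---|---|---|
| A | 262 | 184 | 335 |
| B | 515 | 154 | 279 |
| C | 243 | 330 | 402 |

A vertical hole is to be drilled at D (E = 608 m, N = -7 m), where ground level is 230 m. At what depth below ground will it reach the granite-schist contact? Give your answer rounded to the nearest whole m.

37 m

Two edge vectors: A→B = (253, -30, -56), A→C = (-19, 146, 67).
Normal n = (A→B) × (A→C) = (6166, -15887, 36368).
So ∂z/∂E = −n_x/n_z = −0.16954 and ∂z/∂N = −n_y/n_z = 0.43684.
Intercept c from A: 335 + 44.42 − 80.38 = 299.04.
At (608, -7): z_contact = −103.1 − 3.1 + 299.04 = 192.9 m.
Depth below ground = 230 − 192.9 = 37 m.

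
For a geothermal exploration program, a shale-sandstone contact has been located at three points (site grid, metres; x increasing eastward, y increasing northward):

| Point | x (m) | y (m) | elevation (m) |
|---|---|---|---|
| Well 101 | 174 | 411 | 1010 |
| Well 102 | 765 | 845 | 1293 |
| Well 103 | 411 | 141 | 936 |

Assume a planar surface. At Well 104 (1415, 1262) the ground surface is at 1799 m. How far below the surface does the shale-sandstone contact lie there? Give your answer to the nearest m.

220 m

Two edge vectors: Well 101→Well 102 = (591, 434, 283), Well 101→Well 103 = (237, -270, -74).
Normal n = (Well 101→Well 102) × (Well 101→Well 103) = (44294, 110805, -262428).
So ∂z/∂x = −n_x/n_z = 0.16879 and ∂z/∂y = −n_y/n_z = 0.42223.
Intercept c from Well 101: 1010 − 29.37 − 173.54 = 807.09.
At (1415, 1262): z_contact = 238.8 + 532.9 + 807.09 = 1578.8 m.
Depth below ground = 1799 − 1578.8 = 220 m.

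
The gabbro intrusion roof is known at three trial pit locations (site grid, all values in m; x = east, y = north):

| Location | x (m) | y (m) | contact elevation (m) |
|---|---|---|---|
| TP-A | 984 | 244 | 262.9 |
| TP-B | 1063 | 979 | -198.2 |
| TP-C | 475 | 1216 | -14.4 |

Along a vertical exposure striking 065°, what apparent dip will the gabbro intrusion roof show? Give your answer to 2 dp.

36.19°

Let the plane be z = a·x + b·y + c.
TP-B−TP-A: 79a + 735b = −461.1;  TP-C−TP-A: −509a + 972b = −277.3.
Solving gives a = −0.54197, b = −0.56909.
Unit vector along 065° is (sin 65°, cos 65°) = (0.9063, 0.4226).
Slope in that direction = a·(0.9063) + b·(0.4226) = −0.73170.
Apparent dip = arctan|0.73170| = 36.19° (true dip is 38.2°, so apparent ≤ true as expected).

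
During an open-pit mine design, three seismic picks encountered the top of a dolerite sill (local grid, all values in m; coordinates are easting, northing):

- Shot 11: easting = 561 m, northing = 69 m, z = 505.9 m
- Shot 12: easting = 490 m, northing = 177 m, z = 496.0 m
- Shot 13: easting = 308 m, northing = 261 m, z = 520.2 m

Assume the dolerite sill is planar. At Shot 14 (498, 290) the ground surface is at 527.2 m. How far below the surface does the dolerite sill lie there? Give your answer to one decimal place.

62.3 m

Two edge vectors: Shot 11→Shot 12 = (-71, 108, -9.9), Shot 11→Shot 13 = (-253, 192, 14.3).
Normal n = (Shot 11→Shot 12) × (Shot 11→Shot 13) = (3445.2, 3520, 13692).
So ∂z/∂easting = −n_x/n_z = −0.25162 and ∂z/∂northing = −n_y/n_z = −0.25708.
Intercept c from Shot 11: 505.9 + 141.16 + 17.74 = 664.80.
At (498, 290): z_contact = −125.31 − 74.55 + 664.80 = 464.94 m.
Depth below ground = 527.2 − 464.94 = 62.3 m.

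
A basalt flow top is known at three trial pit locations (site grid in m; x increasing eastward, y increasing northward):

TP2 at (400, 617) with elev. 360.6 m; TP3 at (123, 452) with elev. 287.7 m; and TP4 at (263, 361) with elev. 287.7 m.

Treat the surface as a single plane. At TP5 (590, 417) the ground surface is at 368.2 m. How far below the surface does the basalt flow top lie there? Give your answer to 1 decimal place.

Two edge vectors: TP2→TP3 = (-277, -165, -72.9), TP2→TP4 = (-137, -256, -72.9).
Normal n = (TP2→TP3) × (TP2→TP4) = (-6633.9, -10206, 48307).
So ∂z/∂x = −n_x/n_z = 0.13733 and ∂z/∂y = −n_y/n_z = 0.21127.
Intercept c from TP2: 360.6 − 54.93 − 130.36 = 175.31.
At (590, 417): z_contact = 81.02 + 88.10 + 175.31 = 344.44 m.
Depth below ground = 368.2 − 344.44 = 23.8 m.

23.8 m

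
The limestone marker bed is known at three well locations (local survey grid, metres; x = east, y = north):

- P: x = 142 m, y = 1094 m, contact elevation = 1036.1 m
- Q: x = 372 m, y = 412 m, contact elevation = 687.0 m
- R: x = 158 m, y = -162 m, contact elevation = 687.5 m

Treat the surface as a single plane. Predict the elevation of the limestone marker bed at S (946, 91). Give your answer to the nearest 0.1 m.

Two edge vectors: P→Q = (230, -682, -349.1), P→R = (16, -1256, -348.6).
Normal n = (P→Q) × (P→R) = (-200724.4, 74592.4, -277968).
So ∂z/∂x = −n_x/n_z = −0.722113 and ∂z/∂y = −n_y/n_z = 0.268349.
Intercept c from P: 1036.1 + 102.54 − 293.57 = 845.07.
At (946, 91): z = −683.1 + 24.4 + 845.07 = 186.4 m.

186.4 m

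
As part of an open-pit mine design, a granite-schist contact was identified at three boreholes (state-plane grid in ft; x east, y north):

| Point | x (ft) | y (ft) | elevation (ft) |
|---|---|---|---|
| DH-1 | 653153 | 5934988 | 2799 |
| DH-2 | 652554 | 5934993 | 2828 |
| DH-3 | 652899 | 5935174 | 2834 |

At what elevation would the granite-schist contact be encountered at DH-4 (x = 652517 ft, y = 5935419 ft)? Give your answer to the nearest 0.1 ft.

Let the plane be z = a·x + b·y + c.
DH-2−DH-1: −599a + 5b = 29;  DH-3−DH-1: −254a + 186b = 35.
Solving gives a = −0.047383425, b = 0.123465645.
Then c = 2799 − a·653153 − b·5934988 = −699019.49.
At (652517, 5935419): z = −30918.5 + 732820.3 − 699019.49 = 2882.3 ft.

2882.3 ft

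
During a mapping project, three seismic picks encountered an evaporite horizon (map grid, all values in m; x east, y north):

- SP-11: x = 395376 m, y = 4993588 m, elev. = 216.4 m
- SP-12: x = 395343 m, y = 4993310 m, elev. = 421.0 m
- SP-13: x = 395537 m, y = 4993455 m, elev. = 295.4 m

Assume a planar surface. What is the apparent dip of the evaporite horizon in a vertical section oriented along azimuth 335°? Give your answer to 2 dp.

31.40°

Let the plane be z = a·x + b·y + c.
SP-12−SP-11: −33a − 278b = 204.6;  SP-13−SP-11: 161a − 133b = 79.
Solving gives a = −0.10682, b = −0.72329.
Unit vector along 335° is (sin 335°, cos 335°) = (-0.4226, 0.9063).
Slope in that direction = a·(-0.4226) + b·(0.9063) = −0.61038.
Apparent dip = arctan|0.61038| = 31.40° (true dip is 36.2°, so apparent ≤ true as expected).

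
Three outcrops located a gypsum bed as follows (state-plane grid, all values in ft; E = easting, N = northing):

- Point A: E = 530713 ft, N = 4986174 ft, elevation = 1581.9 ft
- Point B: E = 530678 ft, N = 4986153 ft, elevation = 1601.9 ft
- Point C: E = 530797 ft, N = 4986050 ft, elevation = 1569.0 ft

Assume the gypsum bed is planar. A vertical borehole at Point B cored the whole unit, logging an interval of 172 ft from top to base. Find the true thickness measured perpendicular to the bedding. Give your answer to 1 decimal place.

Two edge vectors: Point A→Point B = (-35, -21, 20), Point A→Point C = (84, -124, -12.9).
Normal n = (Point A→Point B) × (Point A→Point C) = (2750.9, 1228.5, 6104).
So ∂z/∂E = −n_x/n_z = −0.45067 and ∂z/∂N = −n_y/n_z = −0.20126.
|∇z| = √(a²+b²) = 0.49357, so dip δ = arctan(0.49357) = 26.27°.
True thickness = vertical thickness × cos δ = 172 × cos 26.27° = 154.2 ft.

154.2 ft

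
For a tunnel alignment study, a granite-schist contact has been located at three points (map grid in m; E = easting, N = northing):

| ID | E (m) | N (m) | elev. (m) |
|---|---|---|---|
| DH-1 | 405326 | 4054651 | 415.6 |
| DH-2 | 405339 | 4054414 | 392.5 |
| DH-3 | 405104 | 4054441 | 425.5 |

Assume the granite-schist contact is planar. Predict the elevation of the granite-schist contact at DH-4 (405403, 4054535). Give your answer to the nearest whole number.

395 m

Let the plane be z = a·E + b·N + c.
DH-2−DH-1: 13a − 237b = −23.1;  DH-3−DH-1: −222a − 210b = 9.9.
Solving gives a = −0.13004662, b = 0.09033500.
Then c = 415.6 − a·405326 − b·4054651 = −313150.01.
At (405403, 4054535): z = −52721.3 + 366266.4 − 313150.01 = 395.1 m.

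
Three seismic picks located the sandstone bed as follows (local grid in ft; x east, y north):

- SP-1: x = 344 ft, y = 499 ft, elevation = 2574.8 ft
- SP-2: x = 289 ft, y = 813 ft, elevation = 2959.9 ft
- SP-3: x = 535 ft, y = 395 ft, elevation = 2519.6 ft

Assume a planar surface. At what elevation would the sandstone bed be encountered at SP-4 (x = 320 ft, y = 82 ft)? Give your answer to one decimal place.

2022.7 ft

Let the plane be z = a·x + b·y + c.
SP-2−SP-1: −55a + 314b = 385.1;  SP-3−SP-1: 191a − 104b = −55.2.
Solving gives a = 0.41873, b = 1.29978.
Then c = 2574.8 − a·344 − b·499 = 1782.17.
At (320, 82): z = 134.0 + 106.6 + 1782.17 = 2022.7 ft.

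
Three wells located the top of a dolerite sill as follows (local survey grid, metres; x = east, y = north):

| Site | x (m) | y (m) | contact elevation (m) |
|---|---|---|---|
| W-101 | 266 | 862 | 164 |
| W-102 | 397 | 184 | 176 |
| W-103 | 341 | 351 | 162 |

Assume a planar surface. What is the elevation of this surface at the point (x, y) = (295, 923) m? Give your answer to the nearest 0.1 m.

181.9 m

Two edge vectors: W-101→W-102 = (131, -678, 12), W-101→W-103 = (75, -511, -2).
Normal n = (W-101→W-102) × (W-101→W-103) = (7488, 1162, -16091).
So ∂z/∂x = −n_x/n_z = 0.46535 and ∂z/∂y = −n_y/n_z = 0.07221.
Intercept c from W-101: 164 − 123.78 − 62.25 = −22.03.
At (295, 923): z = 137.3 + 66.7 − 22.03 = 181.9 m.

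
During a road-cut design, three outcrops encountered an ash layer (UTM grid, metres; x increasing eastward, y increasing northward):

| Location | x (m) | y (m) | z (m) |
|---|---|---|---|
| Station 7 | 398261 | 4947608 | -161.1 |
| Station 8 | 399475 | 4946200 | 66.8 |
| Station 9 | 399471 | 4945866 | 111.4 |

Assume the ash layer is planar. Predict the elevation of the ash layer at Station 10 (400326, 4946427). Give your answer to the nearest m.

64 m

Two edge vectors: Station 7→Station 8 = (1214, -1408, 227.9), Station 7→Station 9 = (1210, -1742, 272.5).
Normal n = (Station 7→Station 8) × (Station 7→Station 9) = (13321.8, -55056, -411108).
So ∂z/∂x = −n_x/n_z = 0.03240462 and ∂z/∂y = −n_y/n_z = −0.13392101.
Intercept c from Station 7: -161.1 − 12905.50 + 662588.68 = 649522.08.
At (400326, 4946427): z = 12972.4 − 662430.5 + 649522.08 = 64.0 m.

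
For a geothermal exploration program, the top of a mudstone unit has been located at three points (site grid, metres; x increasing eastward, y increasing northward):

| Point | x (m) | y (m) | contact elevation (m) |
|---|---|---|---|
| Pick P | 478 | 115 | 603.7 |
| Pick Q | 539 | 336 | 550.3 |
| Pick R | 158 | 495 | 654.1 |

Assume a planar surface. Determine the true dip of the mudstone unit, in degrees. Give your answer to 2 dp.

Let the plane be z = a·x + b·y + c.
Pick Q−Pick P: 61a + 221b = −53.4;  Pick R−Pick P: −320a + 380b = 50.4.
Solving gives a = −0.33472, b = −0.14924.
Gradient magnitude |∇z| = √(a² + b²) = √(0.11204 + 0.02227) = 0.36649.
True dip = arctan(0.36649) = 20.13°, dipping toward ENE (azimuth ≈ 066°).

20.13°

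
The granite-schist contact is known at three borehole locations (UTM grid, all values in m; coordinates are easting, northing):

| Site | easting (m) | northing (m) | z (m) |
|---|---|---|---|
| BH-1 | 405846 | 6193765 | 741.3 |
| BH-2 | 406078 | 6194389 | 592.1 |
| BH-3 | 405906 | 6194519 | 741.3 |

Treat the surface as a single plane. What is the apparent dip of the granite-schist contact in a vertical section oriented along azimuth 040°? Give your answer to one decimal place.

25.5°

Two edge vectors: BH-1→BH-2 = (232, 624, -149.2), BH-1→BH-3 = (60, 754, 0).
Normal n = (BH-1→BH-2) × (BH-1→BH-3) = (112496.8, -8952, 137488).
So ∂z/∂easting = −n_x/n_z = −0.81823 and ∂z/∂northing = −n_y/n_z = 0.06511.
Unit vector along 040° is (sin 40°, cos 40°) = (0.6428, 0.7660).
Slope in that direction = a·(0.6428) + b·(0.7660) = −0.47607.
Apparent dip = arctan|0.47607| = 25.5° (true dip is 39.4°, so apparent ≤ true as expected).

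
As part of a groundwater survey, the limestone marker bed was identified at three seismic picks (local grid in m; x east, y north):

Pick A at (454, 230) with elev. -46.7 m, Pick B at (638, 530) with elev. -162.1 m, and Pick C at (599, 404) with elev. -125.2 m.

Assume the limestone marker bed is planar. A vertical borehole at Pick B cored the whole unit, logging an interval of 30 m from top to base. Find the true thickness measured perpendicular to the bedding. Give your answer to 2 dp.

28.21 m

Let the plane be z = a·x + b·y + c.
Pick B−Pick A: 184a + 300b = −115.4;  Pick C−Pick A: 145a + 174b = −78.5.
Solving gives a = −0.30219, b = −0.19932.
|∇z| = √(a²+b²) = 0.36201, so dip δ = arctan(0.36201) = 19.90°.
True thickness = vertical thickness × cos δ = 30 × cos 19.90° = 28.21 m.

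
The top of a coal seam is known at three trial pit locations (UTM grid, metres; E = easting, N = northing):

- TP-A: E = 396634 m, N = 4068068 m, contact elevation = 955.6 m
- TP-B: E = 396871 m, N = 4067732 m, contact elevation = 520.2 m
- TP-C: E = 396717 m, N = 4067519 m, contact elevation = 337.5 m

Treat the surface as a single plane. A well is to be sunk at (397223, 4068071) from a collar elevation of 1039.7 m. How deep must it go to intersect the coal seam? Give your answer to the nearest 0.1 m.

261.5 m

Let the plane be z = a·E + b·N + c.
TP-B−TP-A: 237a − 336b = −435.4;  TP-C−TP-A: 83a − 549b = −618.1.
Solving gives a = −0.306705796, b = 1.079496209.
Then c = 955.6 − a·396634 − b·4068068 = −4268858.44.
At (397223, 4068071): z_contact = −121830.60 + 4391467.22 − 4268858.44 = 778.19 m.
Depth below ground = 1039.7 − 778.19 = 261.5 m.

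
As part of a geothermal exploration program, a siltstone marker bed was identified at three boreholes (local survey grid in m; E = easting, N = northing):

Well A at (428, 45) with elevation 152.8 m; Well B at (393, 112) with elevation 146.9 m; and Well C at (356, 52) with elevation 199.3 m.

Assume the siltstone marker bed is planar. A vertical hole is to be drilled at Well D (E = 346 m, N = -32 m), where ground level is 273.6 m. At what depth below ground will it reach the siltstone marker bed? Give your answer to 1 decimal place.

Two edge vectors: Well A→Well B = (-35, 67, -5.9), Well A→Well C = (-72, 7, 46.5).
Normal n = (Well A→Well B) × (Well A→Well C) = (3156.8, 2052.3, 4579).
So ∂z/∂E = −n_x/n_z = −0.68941 and ∂z/∂N = −n_y/n_z = −0.44820.
Intercept c from Well A: 152.8 + 295.07 + 20.17 = 468.04.
At (346, -32): z_contact = −238.54 + 14.34 + 468.04 = 243.84 m.
Depth below ground = 273.6 − 243.84 = 29.8 m.

29.8 m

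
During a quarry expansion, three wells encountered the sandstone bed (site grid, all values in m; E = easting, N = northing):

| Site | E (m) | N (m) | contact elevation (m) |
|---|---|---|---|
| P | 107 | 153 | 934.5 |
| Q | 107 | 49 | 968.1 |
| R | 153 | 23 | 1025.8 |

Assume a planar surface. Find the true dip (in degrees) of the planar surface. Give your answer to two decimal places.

48.22°

Let the plane be z = a·E + b·N + c.
Q−P: 0a − 104b = 33.6;  R−P: 46a − 130b = 91.3.
Solving gives a = 1.07174, b = −0.32308.
Gradient magnitude |∇z| = √(a² + b²) = √(1.14862 + 0.10438) = 1.11938.
True dip = arctan(1.11938) = 48.22°, dipping toward WNW (azimuth ≈ 287°).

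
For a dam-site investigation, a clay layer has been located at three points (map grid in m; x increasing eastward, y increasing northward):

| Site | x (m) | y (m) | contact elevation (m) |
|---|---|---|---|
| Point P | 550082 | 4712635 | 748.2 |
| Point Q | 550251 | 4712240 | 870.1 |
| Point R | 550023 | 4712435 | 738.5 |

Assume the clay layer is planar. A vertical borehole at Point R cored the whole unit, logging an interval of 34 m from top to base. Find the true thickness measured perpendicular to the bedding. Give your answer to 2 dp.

Let the plane be z = a·x + b·y + c.
Point Q−Point P: 169a − 395b = 121.9;  Point R−Point P: −59a − 200b = −9.7.
Solving gives a = 0.49403, b = −0.09724.
|∇z| = √(a²+b²) = 0.50351, so dip δ = arctan(0.50351) = 26.73°.
True thickness = vertical thickness × cos δ = 34 × cos 26.73° = 30.37 m.

30.37 m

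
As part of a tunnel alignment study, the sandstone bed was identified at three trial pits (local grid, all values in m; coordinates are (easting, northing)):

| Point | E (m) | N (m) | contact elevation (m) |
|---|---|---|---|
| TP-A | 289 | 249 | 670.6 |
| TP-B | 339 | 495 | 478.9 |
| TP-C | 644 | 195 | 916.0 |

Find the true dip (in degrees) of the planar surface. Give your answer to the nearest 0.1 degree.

Let the plane be z = a·E + b·N + c.
TP-B−TP-A: 50a + 246b = −191.7;  TP-C−TP-A: 355a − 54b = 245.4.
Solving gives a = 0.55555, b = −0.89219.
Gradient magnitude |∇z| = √(a² + b²) = √(0.30864 + 0.79600) = 1.05102.
True dip = arctan(1.05102) = 46.4°, dipping toward NNW (azimuth ≈ 328°).

46.4°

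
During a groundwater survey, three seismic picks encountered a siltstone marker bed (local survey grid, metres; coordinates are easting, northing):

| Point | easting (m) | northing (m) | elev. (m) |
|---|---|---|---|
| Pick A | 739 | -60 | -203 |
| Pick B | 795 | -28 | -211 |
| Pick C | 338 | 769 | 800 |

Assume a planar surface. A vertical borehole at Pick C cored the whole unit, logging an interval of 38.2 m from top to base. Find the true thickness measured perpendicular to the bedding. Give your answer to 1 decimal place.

Let the plane be z = a·easting + b·northing + c.
Pick B−Pick A: 56a + 32b = −8;  Pick C−Pick A: −401a + 829b = 1003.
Solving gives a = −0.65357, b = 0.89375.
|∇z| = √(a²+b²) = 1.10722, so dip δ = arctan(1.10722) = 47.91°.
True thickness = vertical thickness × cos δ = 38.2 × cos 47.91° = 25.6 m.

25.6 m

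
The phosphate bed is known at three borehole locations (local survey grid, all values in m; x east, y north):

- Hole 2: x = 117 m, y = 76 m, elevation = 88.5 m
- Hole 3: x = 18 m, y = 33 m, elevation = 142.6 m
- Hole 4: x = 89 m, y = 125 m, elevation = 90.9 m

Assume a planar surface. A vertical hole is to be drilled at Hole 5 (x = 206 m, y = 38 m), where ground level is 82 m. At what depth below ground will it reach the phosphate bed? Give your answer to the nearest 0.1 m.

26.0 m

Two edge vectors: Hole 2→Hole 3 = (-99, -43, 54.1), Hole 2→Hole 4 = (-28, 49, 2.4).
Normal n = (Hole 2→Hole 3) × (Hole 2→Hole 4) = (-2754.1, -1277.2, -6055).
So ∂z/∂x = −n_x/n_z = −0.45485 and ∂z/∂y = −n_y/n_z = −0.21093.
Intercept c from Hole 2: 88.5 + 53.22 + 16.03 = 157.75.
At (206, 38): z_contact = −93.70 − 8.02 + 157.75 = 56.03 m.
Depth below ground = 82 − 56.03 = 26.0 m.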